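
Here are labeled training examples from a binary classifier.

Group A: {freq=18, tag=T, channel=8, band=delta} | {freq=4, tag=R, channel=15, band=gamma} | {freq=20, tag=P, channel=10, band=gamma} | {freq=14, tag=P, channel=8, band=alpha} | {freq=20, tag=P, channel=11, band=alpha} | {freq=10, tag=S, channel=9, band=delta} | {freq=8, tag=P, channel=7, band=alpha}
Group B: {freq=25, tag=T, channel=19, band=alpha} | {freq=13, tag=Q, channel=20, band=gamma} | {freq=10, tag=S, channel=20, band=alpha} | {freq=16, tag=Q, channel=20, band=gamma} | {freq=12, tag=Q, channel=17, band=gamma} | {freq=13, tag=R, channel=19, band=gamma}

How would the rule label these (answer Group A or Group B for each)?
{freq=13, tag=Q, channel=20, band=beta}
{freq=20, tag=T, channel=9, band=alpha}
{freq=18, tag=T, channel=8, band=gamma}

The common property of the 'Group A' items is: channel ≤ 15. No 'Group B' item has it.
{freq=13, tag=Q, channel=20, band=beta}: Group B (channel = 20). {freq=20, tag=T, channel=9, band=alpha}: Group A (channel = 9). {freq=18, tag=T, channel=8, band=gamma}: Group A (channel = 8).

Group B, Group A, Group A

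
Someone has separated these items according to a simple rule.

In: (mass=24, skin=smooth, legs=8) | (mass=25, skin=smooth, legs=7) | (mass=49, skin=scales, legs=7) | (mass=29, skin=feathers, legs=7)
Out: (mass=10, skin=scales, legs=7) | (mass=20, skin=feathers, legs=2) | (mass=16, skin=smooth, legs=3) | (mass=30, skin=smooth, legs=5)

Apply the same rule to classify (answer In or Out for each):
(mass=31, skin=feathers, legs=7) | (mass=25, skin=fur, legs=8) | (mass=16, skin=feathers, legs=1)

The rule appears to be: legs ≥ 7 AND mass ≥ 16.
In: (mass=31, skin=feathers, legs=7), since legs = 7, mass = 31.
In: (mass=25, skin=fur, legs=8), since legs = 8, mass = 25.
Out: (mass=16, skin=feathers, legs=1), since legs = 1, mass = 16.

In, In, Out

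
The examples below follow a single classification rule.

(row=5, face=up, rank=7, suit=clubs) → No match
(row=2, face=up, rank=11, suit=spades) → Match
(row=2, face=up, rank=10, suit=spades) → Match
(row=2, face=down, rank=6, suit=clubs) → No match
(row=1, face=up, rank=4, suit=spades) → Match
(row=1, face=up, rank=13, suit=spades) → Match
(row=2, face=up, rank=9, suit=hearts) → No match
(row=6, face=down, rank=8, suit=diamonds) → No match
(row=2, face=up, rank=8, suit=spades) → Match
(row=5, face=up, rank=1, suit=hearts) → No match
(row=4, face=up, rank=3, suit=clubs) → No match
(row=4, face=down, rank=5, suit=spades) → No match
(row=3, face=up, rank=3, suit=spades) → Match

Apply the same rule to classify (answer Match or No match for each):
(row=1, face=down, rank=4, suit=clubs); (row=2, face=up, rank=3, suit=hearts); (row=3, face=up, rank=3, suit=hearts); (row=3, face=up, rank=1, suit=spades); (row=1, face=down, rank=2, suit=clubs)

No match, No match, No match, Match, No match

Every 'Match' example satisfies: suit is spades AND face is up. None of the 'No match' examples do.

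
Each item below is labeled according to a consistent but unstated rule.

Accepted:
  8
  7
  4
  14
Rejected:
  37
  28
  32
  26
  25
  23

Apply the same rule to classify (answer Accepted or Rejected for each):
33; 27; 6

The common property of the 'Accepted' items is: at most 14. No 'Rejected' item has it.
33: 33 > 14, doesn't qualify → Rejected.
27: 27 > 14, doesn't qualify → Rejected.
6: 6 ≤ 14, fits → Accepted.

Rejected, Rejected, Accepted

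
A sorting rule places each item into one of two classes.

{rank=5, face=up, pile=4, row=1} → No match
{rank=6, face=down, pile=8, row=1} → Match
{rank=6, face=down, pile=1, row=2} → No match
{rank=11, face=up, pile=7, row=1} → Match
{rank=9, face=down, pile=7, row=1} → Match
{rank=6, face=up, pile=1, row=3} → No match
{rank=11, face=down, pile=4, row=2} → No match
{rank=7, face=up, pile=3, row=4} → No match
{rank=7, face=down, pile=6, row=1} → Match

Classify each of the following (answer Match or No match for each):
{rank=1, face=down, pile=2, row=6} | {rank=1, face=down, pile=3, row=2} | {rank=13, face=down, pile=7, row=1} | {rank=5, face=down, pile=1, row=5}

The rule appears to be: pile ≥ 6.
{rank=1, face=down, pile=2, row=6}: pile = 2 — fails this test, so No match. {rank=1, face=down, pile=3, row=2}: pile = 3 — fails this test, so No match. {rank=13, face=down, pile=7, row=1}: pile = 7 — matches, so Match. {rank=5, face=down, pile=1, row=5}: pile = 1 — fails this test, so No match.

No match, No match, Match, No match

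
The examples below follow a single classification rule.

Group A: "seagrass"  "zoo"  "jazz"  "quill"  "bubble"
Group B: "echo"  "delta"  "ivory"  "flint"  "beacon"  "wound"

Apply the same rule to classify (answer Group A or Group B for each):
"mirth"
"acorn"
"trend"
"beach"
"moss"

Group B, Group B, Group B, Group B, Group A

The classifier is using: has a double letter.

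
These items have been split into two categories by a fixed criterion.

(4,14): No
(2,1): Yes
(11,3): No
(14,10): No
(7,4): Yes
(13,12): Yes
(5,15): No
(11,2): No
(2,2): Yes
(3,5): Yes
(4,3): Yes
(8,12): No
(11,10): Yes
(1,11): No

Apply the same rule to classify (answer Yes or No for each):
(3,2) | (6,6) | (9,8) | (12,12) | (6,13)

Yes, Yes, Yes, Yes, No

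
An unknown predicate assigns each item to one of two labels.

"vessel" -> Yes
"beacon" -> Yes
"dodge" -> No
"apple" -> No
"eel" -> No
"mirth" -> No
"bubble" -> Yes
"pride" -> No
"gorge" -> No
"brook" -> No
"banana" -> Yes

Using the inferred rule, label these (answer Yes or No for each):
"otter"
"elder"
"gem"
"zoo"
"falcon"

The distinguishing property — even length — holds for all the 'Yes' cases and none of the 'No' cases.
No: "otter", since length 5.
No: "elder", since length 5.
No: "gem", since length 3.
No: "zoo", since length 3.
Yes: "falcon", since length 6.

No, No, No, No, Yes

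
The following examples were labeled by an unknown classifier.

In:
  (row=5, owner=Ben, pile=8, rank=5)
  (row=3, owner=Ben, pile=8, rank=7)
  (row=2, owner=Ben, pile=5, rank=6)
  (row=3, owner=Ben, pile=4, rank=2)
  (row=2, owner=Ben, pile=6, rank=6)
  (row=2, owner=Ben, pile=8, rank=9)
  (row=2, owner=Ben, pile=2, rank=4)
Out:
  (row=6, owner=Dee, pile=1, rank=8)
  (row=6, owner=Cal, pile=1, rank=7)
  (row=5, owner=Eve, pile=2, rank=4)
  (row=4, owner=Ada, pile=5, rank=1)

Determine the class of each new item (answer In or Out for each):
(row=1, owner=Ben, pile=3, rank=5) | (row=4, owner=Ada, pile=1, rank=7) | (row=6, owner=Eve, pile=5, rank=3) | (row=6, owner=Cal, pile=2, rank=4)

In, Out, Out, Out

The classifier is using: owner is Ben.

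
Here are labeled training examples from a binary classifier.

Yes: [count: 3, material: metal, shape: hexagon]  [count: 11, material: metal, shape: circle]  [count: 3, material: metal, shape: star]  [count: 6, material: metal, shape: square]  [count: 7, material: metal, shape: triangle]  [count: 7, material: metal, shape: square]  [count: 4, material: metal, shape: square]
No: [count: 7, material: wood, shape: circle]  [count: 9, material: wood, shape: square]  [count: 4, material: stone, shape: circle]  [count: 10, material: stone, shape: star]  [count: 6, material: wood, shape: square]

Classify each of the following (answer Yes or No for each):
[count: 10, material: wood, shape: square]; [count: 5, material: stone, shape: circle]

No, No

'Yes' ⟺ material is metal.
[count: 10, material: wood, shape: square]: material is wood — doesn't match, so No. [count: 5, material: stone, shape: circle]: material is stone — doesn't match, so No.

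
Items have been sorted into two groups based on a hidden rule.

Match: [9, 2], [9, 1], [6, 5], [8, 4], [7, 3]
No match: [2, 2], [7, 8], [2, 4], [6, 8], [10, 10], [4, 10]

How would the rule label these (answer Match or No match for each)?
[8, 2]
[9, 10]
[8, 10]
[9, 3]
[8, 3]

Match, No match, No match, Match, Match

Rule: first > second. This holds for each 'Match' example and fails for each 'No match' one.
[8, 2] — 8 > 2, hence Match. [9, 10] — 9 < 10, hence No match. [8, 10] — 8 < 10, hence No match. [9, 3] — 9 > 3, hence Match. [8, 3] — 8 > 3, hence Match.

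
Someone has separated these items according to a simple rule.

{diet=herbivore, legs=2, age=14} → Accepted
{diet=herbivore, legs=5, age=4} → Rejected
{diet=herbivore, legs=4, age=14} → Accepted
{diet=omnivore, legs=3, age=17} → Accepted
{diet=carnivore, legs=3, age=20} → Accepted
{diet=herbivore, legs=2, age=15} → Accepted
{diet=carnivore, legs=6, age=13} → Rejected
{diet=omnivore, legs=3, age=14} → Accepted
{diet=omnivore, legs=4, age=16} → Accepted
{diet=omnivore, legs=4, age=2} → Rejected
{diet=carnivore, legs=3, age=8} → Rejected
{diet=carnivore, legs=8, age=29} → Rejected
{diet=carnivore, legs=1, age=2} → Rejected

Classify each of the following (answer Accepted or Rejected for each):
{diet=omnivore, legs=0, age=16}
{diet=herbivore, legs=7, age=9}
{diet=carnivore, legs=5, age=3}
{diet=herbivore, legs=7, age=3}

Accepted, Rejected, Rejected, Rejected

A rule that fits every label: age ≥ 13 AND legs ≤ 4 — true of each 'Accepted' example, false of each 'Rejected' one.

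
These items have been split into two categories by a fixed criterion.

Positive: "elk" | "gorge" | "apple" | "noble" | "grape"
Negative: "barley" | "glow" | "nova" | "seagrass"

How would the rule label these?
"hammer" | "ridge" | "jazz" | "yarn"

The distinguishing property — odd length — holds for all the 'Positive' cases and none of the 'Negative' cases.

Negative, Positive, Negative, Negative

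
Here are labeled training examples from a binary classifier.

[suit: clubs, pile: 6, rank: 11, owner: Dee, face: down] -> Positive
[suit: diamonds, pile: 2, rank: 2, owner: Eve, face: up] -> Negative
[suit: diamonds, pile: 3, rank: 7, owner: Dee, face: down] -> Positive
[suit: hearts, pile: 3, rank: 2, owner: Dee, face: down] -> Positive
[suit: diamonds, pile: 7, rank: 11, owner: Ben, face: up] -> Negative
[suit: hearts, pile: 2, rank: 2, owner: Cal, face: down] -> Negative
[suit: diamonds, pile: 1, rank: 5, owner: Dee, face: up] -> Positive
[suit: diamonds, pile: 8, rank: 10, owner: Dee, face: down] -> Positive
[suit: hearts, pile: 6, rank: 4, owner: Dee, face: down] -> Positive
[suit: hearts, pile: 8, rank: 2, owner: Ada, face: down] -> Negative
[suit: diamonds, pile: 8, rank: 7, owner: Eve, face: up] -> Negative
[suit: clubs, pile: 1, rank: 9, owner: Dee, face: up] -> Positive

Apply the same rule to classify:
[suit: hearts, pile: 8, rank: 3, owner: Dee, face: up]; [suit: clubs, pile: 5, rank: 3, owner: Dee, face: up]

All 'Positive' examples share one property — owner is Dee — and every 'Negative' example lacks it.
[suit: hearts, pile: 8, rank: 3, owner: Dee, face: up]: owner is Dee — passes, so Positive.
[suit: clubs, pile: 5, rank: 3, owner: Dee, face: up]: owner is Dee — passes, so Positive.

Positive, Positive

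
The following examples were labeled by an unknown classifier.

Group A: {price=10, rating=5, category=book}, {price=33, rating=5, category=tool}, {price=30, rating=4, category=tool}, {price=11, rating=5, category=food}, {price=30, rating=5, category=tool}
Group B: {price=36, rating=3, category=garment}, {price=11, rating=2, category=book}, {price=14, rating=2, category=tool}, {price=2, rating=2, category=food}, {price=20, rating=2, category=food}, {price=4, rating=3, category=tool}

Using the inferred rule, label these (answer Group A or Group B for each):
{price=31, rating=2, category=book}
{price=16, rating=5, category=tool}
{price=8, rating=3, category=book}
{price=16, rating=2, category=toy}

The distinguishing property — rating ≥ 4 — holds for all the 'Group A' cases and none of the 'Group B' cases.

Group B, Group A, Group B, Group B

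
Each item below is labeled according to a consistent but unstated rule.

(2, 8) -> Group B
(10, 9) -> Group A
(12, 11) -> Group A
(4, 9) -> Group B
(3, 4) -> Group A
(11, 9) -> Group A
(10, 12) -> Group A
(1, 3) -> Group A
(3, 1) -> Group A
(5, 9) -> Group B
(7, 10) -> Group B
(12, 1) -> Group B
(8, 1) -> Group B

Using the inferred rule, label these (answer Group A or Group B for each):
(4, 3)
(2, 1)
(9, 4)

Group A, Group A, Group B

The classifier is using: |first − second| ≤ 2.
(4, 3) — |4−3| = 1, hence Group A. (2, 1) — |2−1| = 1, hence Group A. (9, 4) — |9−4| = 5, hence Group B.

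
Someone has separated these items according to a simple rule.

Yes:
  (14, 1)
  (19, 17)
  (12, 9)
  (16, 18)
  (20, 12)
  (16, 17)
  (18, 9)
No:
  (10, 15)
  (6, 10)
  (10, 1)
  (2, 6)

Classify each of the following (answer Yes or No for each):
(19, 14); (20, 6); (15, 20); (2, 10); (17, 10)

Yes, Yes, Yes, No, Yes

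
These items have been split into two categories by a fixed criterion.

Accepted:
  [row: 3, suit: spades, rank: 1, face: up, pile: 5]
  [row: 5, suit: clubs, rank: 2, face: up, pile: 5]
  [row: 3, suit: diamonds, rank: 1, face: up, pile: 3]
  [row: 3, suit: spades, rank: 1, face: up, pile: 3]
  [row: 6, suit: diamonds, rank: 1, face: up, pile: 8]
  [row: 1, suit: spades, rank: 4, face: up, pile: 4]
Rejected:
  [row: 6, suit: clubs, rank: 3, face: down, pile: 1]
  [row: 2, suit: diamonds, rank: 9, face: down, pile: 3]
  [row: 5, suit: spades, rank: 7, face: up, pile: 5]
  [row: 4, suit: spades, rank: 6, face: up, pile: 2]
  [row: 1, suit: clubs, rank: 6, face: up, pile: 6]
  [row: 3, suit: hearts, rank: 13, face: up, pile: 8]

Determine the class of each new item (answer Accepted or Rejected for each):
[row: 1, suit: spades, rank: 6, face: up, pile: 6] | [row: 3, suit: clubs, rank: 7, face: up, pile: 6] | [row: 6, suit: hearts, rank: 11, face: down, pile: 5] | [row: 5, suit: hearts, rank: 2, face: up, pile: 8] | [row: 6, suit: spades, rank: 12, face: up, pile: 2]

One predicate separates the groups cleanly: face is up AND rank ≤ 4.

Rejected, Rejected, Rejected, Accepted, Rejected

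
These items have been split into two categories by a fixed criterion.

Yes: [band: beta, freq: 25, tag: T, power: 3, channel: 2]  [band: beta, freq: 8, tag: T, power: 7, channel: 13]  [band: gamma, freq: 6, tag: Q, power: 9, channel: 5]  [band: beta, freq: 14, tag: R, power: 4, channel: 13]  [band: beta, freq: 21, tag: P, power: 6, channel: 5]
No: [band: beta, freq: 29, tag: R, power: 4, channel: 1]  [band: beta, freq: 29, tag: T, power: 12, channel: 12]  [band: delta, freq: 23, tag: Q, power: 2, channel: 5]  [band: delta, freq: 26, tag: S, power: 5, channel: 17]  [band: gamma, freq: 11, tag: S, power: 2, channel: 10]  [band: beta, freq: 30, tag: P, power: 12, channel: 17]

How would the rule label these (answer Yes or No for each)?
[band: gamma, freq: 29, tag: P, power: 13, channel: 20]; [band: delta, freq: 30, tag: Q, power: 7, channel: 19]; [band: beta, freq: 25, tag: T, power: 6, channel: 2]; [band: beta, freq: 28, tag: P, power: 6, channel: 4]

No, No, Yes, No

One predicate separates the groups cleanly: freq ≤ 25 AND power ≥ 3.
[band: gamma, freq: 29, tag: P, power: 13, channel: 20] — freq = 29, power = 13, hence No. [band: delta, freq: 30, tag: Q, power: 7, channel: 19] — freq = 30, power = 7, hence No. [band: beta, freq: 25, tag: T, power: 6, channel: 2] — freq = 25, power = 6, hence Yes. [band: beta, freq: 28, tag: P, power: 6, channel: 4] — freq = 28, power = 6, hence No.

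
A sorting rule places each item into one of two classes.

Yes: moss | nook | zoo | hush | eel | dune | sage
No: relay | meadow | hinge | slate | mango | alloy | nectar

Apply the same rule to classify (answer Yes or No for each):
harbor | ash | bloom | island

No, Yes, No, No

The common property of the 'Yes' items is: length ≤ 4. No 'No' item has it.
harbor: length 6 — fails this test, so No. ash: length 3 — qualifies, so Yes. bloom: length 5 — fails this test, so No. island: length 6 — fails this test, so No.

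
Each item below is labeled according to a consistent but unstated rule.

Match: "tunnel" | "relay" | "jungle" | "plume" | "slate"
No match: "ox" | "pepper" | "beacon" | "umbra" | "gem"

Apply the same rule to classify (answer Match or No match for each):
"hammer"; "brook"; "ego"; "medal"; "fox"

No match, No match, No match, Match, No match

All 'Match' examples share one property — contains 'l' — and every 'No match' example lacks it.
No match: "hammer", since no 'l'. No match: "brook", since no 'l'. No match: "ego", since no 'l'. Match: "medal", since has 'l'. No match: "fox", since no 'l'.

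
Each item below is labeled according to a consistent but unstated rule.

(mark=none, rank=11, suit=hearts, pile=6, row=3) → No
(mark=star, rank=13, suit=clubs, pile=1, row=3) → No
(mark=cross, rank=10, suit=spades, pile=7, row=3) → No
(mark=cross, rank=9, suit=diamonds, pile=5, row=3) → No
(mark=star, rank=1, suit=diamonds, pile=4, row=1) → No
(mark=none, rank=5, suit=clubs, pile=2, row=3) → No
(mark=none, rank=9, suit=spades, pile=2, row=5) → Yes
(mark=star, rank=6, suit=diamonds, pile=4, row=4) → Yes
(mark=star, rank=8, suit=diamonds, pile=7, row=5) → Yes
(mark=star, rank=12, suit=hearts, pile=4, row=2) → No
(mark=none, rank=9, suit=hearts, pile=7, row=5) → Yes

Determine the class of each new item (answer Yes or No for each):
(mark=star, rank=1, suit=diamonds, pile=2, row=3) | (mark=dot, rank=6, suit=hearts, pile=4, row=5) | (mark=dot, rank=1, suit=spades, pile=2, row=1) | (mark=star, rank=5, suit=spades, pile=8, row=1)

No, Yes, No, No

All 'Yes' examples share one property — row ≥ 4 — and every 'No' example lacks it.
(mark=star, rank=1, suit=diamonds, pile=2, row=3) — row = 3, hence No. (mark=dot, rank=6, suit=hearts, pile=4, row=5) — row = 5, hence Yes. (mark=dot, rank=1, suit=spades, pile=2, row=1) — row = 1, hence No. (mark=star, rank=5, suit=spades, pile=8, row=1) — row = 1, hence No.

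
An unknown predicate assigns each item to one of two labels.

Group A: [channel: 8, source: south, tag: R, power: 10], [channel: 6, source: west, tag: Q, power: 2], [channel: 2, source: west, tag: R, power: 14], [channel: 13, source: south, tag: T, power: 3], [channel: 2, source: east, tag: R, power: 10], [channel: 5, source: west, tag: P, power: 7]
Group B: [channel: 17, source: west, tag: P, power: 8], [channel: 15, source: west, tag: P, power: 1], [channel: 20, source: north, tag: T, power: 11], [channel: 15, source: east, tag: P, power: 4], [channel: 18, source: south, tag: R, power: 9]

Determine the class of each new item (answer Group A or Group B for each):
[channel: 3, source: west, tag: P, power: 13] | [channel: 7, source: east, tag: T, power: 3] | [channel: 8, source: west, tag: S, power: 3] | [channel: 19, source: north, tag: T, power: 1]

Rule: channel ≤ 13. This holds for each 'Group A' example and fails for each 'Group B' one.
[channel: 3, source: west, tag: P, power: 13] — channel = 3, hence Group A.
[channel: 7, source: east, tag: T, power: 3] — channel = 7, hence Group A.
[channel: 8, source: west, tag: S, power: 3] — channel = 8, hence Group A.
[channel: 19, source: north, tag: T, power: 1] — channel = 19, hence Group B.

Group A, Group A, Group A, Group B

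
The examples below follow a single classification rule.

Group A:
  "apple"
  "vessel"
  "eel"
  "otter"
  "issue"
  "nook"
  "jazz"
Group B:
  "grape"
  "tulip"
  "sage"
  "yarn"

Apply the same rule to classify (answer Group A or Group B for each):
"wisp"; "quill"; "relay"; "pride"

Rule: has a double letter. This holds for each 'Group A' example and fails for each 'Group B' one.
Group B: "wisp", since no doubled letter.
Group A: "quill", since 'll' doubled.
Group B: "relay", since no doubled letter.
Group B: "pride", since no doubled letter.

Group B, Group A, Group B, Group B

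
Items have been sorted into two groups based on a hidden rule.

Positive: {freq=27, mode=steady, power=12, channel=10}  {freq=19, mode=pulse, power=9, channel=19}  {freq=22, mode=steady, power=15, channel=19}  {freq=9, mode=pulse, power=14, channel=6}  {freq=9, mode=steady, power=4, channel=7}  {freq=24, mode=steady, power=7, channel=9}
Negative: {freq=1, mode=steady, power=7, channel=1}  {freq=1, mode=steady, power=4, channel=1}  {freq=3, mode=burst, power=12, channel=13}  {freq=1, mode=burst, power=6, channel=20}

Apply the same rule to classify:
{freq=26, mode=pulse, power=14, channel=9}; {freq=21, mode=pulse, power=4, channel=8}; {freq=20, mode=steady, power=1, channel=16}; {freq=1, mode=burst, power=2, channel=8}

Positive, Positive, Positive, Negative

The pattern is that an item is 'Positive' exactly when: freq ≥ 9.
{freq=26, mode=pulse, power=14, channel=9} → freq = 26 → Positive.
{freq=21, mode=pulse, power=4, channel=8} → freq = 21 → Positive.
{freq=20, mode=steady, power=1, channel=16} → freq = 20 → Positive.
{freq=1, mode=burst, power=2, channel=8} → freq = 1 → Negative.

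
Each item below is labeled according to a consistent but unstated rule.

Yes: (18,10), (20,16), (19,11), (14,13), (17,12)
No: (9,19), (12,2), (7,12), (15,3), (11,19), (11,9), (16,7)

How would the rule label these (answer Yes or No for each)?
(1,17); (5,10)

No, No

'Yes' ⟺ first > second AND sum ≥ 27.
(1,17): No (1 < 17, 1+17 = 18).
(5,10): No (5 < 10, 5+10 = 15).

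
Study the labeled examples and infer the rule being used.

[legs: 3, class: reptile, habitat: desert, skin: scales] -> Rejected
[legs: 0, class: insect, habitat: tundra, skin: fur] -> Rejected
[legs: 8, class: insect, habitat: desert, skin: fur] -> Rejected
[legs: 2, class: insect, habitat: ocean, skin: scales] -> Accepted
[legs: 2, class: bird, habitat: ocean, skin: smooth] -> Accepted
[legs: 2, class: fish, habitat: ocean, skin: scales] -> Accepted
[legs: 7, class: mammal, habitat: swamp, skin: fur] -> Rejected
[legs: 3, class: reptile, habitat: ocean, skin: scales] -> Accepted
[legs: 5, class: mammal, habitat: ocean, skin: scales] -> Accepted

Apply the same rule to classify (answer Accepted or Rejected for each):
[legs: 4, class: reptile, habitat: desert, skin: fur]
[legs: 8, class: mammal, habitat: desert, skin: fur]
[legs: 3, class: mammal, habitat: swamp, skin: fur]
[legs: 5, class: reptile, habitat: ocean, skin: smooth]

All 'Accepted' examples share one property — habitat is ocean — and every 'Rejected' example lacks it.
[legs: 4, class: reptile, habitat: desert, skin: fur]: Rejected (habitat is desert).
[legs: 8, class: mammal, habitat: desert, skin: fur]: Rejected (habitat is desert).
[legs: 3, class: mammal, habitat: swamp, skin: fur]: Rejected (habitat is swamp).
[legs: 5, class: reptile, habitat: ocean, skin: smooth]: Accepted (habitat is ocean).

Rejected, Rejected, Rejected, Accepted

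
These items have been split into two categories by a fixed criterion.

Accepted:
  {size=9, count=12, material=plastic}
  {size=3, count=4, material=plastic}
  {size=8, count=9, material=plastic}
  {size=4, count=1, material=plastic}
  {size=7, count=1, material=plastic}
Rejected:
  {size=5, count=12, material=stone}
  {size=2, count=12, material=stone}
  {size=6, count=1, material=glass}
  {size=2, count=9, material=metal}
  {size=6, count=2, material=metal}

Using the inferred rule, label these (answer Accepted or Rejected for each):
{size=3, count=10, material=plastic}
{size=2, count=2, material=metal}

'Accepted' ⟺ material is plastic.
{size=3, count=10, material=plastic}: material is plastic — passes, so Accepted.
{size=2, count=2, material=metal}: material is metal — does not satisfy this, so Rejected.

Accepted, Rejected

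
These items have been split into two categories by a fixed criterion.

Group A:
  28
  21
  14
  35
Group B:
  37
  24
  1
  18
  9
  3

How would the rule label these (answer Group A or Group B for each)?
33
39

Group B, Group B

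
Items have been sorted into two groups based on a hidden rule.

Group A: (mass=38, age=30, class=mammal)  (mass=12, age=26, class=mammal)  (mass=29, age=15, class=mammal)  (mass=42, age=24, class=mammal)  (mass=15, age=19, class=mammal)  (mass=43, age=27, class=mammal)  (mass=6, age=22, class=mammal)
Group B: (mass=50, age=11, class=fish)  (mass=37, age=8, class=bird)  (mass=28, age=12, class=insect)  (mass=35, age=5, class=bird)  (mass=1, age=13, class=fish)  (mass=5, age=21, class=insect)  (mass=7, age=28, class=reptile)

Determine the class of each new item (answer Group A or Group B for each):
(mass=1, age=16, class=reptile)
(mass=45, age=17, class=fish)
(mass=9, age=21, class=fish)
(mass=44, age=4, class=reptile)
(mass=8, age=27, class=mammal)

All 'Group A' examples share one property — class is mammal — and every 'Group B' example lacks it.
(mass=1, age=16, class=reptile): class is reptile, doesn't match → Group B.
(mass=45, age=17, class=fish): class is fish, doesn't match → Group B.
(mass=9, age=21, class=fish): class is fish, doesn't match → Group B.
(mass=44, age=4, class=reptile): class is reptile, doesn't match → Group B.
(mass=8, age=27, class=mammal): class is mammal, meets the rule → Group A.

Group B, Group B, Group B, Group B, Group A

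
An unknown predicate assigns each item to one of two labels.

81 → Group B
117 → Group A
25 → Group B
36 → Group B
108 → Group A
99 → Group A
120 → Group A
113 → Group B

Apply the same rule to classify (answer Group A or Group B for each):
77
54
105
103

The pattern is that an item is 'Group A' exactly when: multiple of 3 AND at least 99.
77 — 77 = 3·25 + 2, 77 < 99, hence Group B. 54 — 54 = 3·18, 54 < 99, hence Group B. 105 — 105 = 3·35, 105 ≥ 99, hence Group A. 103 — 103 = 3·34 + 1, 103 ≥ 99, hence Group B.

Group B, Group B, Group A, Group B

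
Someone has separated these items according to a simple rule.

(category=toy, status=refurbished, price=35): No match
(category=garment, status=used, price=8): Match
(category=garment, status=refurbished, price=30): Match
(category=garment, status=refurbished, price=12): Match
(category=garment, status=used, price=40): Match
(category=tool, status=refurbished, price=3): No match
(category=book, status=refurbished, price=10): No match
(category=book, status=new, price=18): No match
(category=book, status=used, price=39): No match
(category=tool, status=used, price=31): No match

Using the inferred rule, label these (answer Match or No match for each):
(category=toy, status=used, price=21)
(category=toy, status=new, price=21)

All 'Match' examples share one property — category is garment — and every 'No match' example lacks it.
(category=toy, status=used, price=21) — category is toy, hence No match.
(category=toy, status=new, price=21) — category is toy, hence No match.

No match, No match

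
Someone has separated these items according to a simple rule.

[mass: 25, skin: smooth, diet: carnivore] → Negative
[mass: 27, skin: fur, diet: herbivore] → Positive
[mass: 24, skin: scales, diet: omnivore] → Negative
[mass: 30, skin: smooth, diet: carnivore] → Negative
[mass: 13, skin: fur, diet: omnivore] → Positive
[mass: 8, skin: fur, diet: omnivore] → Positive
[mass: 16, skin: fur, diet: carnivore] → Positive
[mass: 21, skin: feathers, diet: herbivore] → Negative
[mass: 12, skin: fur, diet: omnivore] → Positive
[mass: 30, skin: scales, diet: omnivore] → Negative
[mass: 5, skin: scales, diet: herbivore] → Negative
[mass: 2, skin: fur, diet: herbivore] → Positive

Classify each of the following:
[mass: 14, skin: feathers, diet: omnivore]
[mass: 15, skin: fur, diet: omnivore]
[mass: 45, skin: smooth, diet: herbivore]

Negative, Positive, Negative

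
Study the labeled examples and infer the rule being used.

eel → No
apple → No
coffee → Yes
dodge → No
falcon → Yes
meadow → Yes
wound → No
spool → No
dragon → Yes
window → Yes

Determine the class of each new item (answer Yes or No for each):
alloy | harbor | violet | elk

No, Yes, Yes, No

A rule that fits every label: even length — true of each 'Yes' example, false of each 'No' one.
alloy — length 5, hence No. harbor — length 6, hence Yes. violet — length 6, hence Yes. elk — length 3, hence No.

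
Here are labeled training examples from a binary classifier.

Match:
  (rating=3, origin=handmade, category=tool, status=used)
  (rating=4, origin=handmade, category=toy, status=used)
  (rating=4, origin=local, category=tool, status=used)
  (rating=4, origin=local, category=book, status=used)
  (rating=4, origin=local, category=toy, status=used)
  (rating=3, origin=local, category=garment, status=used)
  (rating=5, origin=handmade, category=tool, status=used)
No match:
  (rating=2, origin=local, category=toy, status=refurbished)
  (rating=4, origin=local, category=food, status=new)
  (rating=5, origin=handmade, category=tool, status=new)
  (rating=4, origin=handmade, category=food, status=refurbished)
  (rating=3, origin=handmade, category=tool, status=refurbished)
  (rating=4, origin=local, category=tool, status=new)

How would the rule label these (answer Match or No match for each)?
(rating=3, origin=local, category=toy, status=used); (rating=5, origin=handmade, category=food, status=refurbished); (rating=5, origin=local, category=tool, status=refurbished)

Match, No match, No match

The pattern is that an item is 'Match' exactly when: status is used.
Match: (rating=3, origin=local, category=toy, status=used), since status is used. No match: (rating=5, origin=handmade, category=food, status=refurbished), since status is refurbished. No match: (rating=5, origin=local, category=tool, status=refurbished), since status is refurbished.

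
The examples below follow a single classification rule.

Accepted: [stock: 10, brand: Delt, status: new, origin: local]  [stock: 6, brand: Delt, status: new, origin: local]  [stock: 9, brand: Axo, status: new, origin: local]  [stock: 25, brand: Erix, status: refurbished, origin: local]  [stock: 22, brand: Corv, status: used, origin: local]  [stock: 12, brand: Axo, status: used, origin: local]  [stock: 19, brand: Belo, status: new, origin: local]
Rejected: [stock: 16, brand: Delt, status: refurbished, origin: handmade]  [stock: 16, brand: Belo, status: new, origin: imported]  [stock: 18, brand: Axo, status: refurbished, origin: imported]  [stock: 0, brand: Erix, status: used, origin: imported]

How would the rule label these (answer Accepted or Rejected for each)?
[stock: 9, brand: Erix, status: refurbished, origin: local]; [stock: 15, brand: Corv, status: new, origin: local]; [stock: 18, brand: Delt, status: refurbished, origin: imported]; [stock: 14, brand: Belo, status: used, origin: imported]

The rule appears to be: origin is local.

Accepted, Accepted, Rejected, Rejected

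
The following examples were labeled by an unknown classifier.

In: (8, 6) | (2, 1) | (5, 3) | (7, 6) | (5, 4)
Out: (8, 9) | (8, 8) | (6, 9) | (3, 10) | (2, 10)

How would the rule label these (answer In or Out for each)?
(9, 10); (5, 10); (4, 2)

The rule appears to be: first > second.
Out: (9, 10), since 9 < 10.
Out: (5, 10), since 5 < 10.
In: (4, 2), since 4 > 2.

Out, Out, In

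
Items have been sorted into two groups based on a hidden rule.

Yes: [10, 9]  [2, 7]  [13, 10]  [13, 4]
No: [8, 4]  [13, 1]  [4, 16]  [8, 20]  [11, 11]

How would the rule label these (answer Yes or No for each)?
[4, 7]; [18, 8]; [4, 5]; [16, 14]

Yes, No, Yes, No

Every 'Yes' example satisfies: sum is odd. None of the 'No' examples do.
Yes: [4, 7], since 4+7 = 11. No: [18, 8], since 18+8 = 26. Yes: [4, 5], since 4+5 = 9. No: [16, 14], since 16+14 = 30.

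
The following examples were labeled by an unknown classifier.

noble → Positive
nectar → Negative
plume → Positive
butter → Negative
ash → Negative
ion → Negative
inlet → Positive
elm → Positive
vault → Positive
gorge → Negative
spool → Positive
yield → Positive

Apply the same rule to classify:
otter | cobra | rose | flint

One predicate separates the groups cleanly: contains 'l'.
otter → no 'l' → Negative.
cobra → no 'l' → Negative.
rose → no 'l' → Negative.
flint → has 'l' → Positive.

Negative, Negative, Negative, Positive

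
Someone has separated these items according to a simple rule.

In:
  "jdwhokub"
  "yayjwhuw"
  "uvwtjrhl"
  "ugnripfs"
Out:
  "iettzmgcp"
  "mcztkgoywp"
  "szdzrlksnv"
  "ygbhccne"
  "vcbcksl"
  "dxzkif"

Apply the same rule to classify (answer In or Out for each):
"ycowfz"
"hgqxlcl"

Out, Out

The common property of the 'In' items is: contains 'u'. No 'Out' item has it.
"ycowfz": Out (no 'u').
"hgqxlcl": Out (no 'u').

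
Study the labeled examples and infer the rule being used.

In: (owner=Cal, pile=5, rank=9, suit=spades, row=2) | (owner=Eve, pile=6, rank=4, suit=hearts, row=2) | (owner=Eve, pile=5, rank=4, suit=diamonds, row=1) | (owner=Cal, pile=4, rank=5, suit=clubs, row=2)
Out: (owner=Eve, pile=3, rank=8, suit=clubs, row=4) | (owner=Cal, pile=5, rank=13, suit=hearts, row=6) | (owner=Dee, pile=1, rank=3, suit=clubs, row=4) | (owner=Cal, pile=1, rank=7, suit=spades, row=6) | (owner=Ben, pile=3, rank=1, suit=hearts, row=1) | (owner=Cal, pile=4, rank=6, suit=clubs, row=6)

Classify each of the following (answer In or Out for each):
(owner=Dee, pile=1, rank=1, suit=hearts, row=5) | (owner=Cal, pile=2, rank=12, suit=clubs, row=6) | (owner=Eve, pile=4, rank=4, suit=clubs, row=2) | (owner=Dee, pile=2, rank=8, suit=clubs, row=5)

Rule: row ≤ 2 AND pile ≥ 4. This holds for each 'In' example and fails for each 'Out' one.
(owner=Dee, pile=1, rank=1, suit=hearts, row=5): row = 5, pile = 1 — fails this test, so Out. (owner=Cal, pile=2, rank=12, suit=clubs, row=6): row = 6, pile = 2 — fails this test, so Out. (owner=Eve, pile=4, rank=4, suit=clubs, row=2): row = 2, pile = 4 — checks out, so In. (owner=Dee, pile=2, rank=8, suit=clubs, row=5): row = 5, pile = 2 — fails this test, so Out.

Out, Out, In, Out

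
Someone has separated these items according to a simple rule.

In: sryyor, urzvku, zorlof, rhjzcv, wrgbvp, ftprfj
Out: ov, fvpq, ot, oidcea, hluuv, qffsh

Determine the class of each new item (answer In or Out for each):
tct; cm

The rule appears to be: contains 'r'.
tct: Out (no 'r'). cm: Out (no 'r').

Out, Out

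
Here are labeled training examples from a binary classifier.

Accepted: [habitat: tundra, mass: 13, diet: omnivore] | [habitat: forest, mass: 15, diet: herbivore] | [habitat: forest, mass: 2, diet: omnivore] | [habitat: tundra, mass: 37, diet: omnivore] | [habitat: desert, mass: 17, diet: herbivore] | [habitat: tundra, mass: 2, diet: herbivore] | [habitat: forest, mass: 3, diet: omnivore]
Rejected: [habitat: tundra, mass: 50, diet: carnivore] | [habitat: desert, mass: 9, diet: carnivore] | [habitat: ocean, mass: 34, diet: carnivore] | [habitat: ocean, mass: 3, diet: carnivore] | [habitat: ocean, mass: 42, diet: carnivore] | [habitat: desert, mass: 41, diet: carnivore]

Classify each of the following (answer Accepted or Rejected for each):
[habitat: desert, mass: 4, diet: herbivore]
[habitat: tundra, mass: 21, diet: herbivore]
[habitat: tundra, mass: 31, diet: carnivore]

A rule that fits every label: diet is not carnivore — true of each 'Accepted' example, false of each 'Rejected' one.
[habitat: desert, mass: 4, diet: herbivore]: diet is herbivore, fits → Accepted. [habitat: tundra, mass: 21, diet: herbivore]: diet is herbivore, fits → Accepted. [habitat: tundra, mass: 31, diet: carnivore]: diet is carnivore, doesn't qualify → Rejected.

Accepted, Accepted, Rejected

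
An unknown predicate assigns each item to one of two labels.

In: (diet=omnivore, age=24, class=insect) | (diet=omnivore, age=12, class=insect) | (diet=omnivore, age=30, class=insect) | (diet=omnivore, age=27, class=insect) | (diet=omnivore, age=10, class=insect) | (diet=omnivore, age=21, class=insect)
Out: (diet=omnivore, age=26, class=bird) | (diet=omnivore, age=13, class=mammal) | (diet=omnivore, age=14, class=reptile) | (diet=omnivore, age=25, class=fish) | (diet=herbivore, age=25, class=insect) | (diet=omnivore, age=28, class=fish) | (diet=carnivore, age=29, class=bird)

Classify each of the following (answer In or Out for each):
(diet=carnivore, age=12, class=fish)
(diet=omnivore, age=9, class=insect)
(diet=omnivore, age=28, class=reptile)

Out, In, Out

The simplest hypothesis consistent with all the labels is: class is insect AND diet is omnivore.
(diet=carnivore, age=12, class=fish) — class is fish, diet is carnivore, hence Out. (diet=omnivore, age=9, class=insect) — class is insect, diet is omnivore, hence In. (diet=omnivore, age=28, class=reptile) — class is reptile, diet is omnivore, hence Out.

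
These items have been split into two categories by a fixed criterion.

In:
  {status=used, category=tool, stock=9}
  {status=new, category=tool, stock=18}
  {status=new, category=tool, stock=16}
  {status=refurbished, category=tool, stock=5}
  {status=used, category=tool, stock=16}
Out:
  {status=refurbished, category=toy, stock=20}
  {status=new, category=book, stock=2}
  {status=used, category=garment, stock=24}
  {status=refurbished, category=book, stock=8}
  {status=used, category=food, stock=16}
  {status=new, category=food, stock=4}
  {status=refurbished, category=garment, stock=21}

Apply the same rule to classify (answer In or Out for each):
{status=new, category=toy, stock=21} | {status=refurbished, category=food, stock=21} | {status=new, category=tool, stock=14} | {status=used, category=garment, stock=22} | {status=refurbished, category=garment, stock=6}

Out, Out, In, Out, Out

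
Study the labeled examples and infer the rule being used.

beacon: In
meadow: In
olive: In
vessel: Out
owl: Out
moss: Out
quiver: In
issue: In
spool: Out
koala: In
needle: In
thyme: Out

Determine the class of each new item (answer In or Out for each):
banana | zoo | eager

In, Out, In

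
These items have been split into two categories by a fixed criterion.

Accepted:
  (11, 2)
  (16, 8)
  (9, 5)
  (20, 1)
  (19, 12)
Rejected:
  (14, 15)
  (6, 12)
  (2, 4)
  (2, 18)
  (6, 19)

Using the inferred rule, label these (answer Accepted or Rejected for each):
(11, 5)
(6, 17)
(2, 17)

Accepted, Rejected, Rejected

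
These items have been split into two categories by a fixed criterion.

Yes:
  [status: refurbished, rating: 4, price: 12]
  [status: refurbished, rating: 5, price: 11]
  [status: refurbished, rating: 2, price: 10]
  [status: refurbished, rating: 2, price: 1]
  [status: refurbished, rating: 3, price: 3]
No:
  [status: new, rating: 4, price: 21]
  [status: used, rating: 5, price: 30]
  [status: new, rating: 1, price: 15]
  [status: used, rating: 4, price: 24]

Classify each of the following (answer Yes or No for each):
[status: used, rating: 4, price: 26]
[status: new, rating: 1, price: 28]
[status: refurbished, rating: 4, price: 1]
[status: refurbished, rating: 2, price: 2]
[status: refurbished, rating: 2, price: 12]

No, No, Yes, Yes, Yes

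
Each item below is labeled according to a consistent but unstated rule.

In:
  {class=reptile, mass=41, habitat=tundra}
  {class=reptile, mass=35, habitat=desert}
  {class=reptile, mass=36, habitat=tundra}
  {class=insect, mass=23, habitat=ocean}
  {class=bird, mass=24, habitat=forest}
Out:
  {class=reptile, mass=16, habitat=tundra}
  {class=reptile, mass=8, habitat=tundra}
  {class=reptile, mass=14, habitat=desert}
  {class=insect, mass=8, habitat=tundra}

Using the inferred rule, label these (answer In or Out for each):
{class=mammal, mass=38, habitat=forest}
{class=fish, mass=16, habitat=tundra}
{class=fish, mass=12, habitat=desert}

The distinguishing property — mass ≥ 23 — holds for all the 'In' cases and none of the 'Out' cases.
{class=mammal, mass=38, habitat=forest} — mass = 38, hence In. {class=fish, mass=16, habitat=tundra} — mass = 16, hence Out. {class=fish, mass=12, habitat=desert} — mass = 12, hence Out.

In, Out, Out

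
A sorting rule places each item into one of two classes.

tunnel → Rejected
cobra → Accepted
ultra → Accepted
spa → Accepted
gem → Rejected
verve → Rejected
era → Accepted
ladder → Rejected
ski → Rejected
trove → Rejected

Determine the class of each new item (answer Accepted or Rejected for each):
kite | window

Rejected, Rejected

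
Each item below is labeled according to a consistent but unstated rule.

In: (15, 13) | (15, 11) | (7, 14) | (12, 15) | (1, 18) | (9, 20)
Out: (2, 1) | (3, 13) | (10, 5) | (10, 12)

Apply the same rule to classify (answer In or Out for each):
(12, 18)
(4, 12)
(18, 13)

The simplest hypothesis consistent with all the labels is: max ≥ 14.
(12, 18): max 18 — satisfies this, so In. (4, 12): max 12 — does not fit, so Out. (18, 13): max 18 — satisfies this, so In.

In, Out, In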